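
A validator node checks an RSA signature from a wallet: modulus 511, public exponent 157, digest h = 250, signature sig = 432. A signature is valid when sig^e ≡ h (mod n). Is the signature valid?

invalid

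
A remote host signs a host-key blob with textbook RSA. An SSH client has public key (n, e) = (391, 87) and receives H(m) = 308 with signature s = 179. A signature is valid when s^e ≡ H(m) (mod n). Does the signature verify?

verifies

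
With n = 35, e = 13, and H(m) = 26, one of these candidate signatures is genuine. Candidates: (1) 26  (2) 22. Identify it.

Candidate 1: 26^13 mod 35 = 26
  → matches H(m) = 26
Candidate 2: 22^13 mod 35 = 22

1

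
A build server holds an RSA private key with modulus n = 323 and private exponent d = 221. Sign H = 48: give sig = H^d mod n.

22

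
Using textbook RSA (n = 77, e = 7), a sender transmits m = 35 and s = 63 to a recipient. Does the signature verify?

verifies

Squares mod 77: s^1≡63, s^2≡42, s^4≡70
7 = 4 + 2 + 1, so s^7 ≡ 70·42·63 ≡ 35 (mod 77)
s^7 mod 77 = 35 matches m.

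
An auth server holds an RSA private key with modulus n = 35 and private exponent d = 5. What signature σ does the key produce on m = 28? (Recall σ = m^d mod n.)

28

Squares mod 35: m^1≡28, m^2≡14, m^4≡21
5 = 4 + 1, so m^5 ≡ 21·28 ≡ 28 (mod 35)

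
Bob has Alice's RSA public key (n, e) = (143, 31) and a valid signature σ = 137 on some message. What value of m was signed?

σ^2 ≡ 137^2 = 18769 ≡ 36
σ^4 ≡ 36^2 = 1296 ≡ 9
σ^8 ≡ 9^2 = 81
σ^16 ≡ 81^2 = 6561 ≡ 126
31 = 16 + 8 + 4 + 2 + 1, so σ^31 ≡ 126·81·9·36·137 ≡ 71 (mod 143)

71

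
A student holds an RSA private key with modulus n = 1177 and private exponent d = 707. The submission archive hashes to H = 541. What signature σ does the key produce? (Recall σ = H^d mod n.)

150

H^707 mod 1177 = 150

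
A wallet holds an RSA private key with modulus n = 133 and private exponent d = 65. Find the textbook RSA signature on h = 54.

h^2 ≡ 54^2 = 2916 ≡ 123
h^4 ≡ 123^2 = 15129 ≡ 100
h^8 ≡ 100^2 = 10000 ≡ 25
h^16 ≡ 25^2 = 625 ≡ 93
h^32 ≡ 93^2 = 8649 ≡ 4
h^64 ≡ 4^2 = 16
65 = 64 + 1, so h^65 ≡ 16·54 ≡ 66 (mod 133)

66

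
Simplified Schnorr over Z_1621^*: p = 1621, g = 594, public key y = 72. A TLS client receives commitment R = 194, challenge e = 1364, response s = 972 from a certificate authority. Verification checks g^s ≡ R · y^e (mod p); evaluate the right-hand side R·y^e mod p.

1214

Squares mod 1621: 72^1≡72, 72^2≡321, 72^4≡918, 72^8≡1425, 72^16≡1133, 72^32≡1478, 72^64≡997, 72^128≡336, 72^256≡1047, 72^512≡413, 72^1024≡364
1364 = 1024 + 256 + 64 + 16 + 4, so 72^1364 ≡ 364·1047·997·1133·918 ≡ 658 (mod 1621)
R · y^e ≡ 194·658 = 127652 ≡ 1214 (mod 1621)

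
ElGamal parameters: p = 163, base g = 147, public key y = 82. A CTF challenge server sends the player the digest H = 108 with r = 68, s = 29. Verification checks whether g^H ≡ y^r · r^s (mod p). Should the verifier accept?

reject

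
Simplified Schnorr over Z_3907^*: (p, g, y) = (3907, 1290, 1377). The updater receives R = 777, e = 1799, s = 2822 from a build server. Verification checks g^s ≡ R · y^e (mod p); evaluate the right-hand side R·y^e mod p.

1377^2 = 1896129 ≡ 1234
1377^4 ≡ 1234^2 = 1522756 ≡ 2933
1377^8 ≡ 2933^2 = 8602489 ≡ 3182
1377^16 ≡ 3182^2 = 10125124 ≡ 2087
1377^32 ≡ 2087^2 = 4355569 ≡ 3171
1377^64 ≡ 3171^2 = 10055241 ≡ 2530
1377^128 ≡ 2530^2 = 6400900 ≡ 1234
1377^256 ≡ 1234^2 = 1522756 ≡ 2933
1377^512 ≡ 2933^2 = 8602489 ≡ 3182
1377^1024 ≡ 3182^2 = 10125124 ≡ 2087
1799 = 1024 + 512 + 256 + 4 + 2 + 1, so 1377^1799 ≡ 2087·3182·2933·2933·1234·1377 ≡ 2345 (mod 3907)
R · y^e ≡ 777·2345 = 1822065 ≡ 1403 (mod 3907)

1403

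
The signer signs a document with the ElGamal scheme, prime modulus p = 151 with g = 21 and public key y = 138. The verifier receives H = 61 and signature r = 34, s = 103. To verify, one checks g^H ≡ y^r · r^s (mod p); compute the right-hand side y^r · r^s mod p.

31

138^2 = 19044 ≡ 18
138^4 ≡ 18^2 = 324 ≡ 22
138^8 ≡ 22^2 = 484 ≡ 31
138^16 ≡ 31^2 = 961 ≡ 55
138^32 ≡ 55^2 = 3025 ≡ 5
34 = 32 + 2, so 138^34 ≡ 5·18 ≡ 90 (mod 151)
34^2 = 1156 ≡ 99
34^4 ≡ 99^2 = 9801 ≡ 137
34^8 ≡ 137^2 = 18769 ≡ 45
34^16 ≡ 45^2 = 2025 ≡ 62
34^32 ≡ 62^2 = 3844 ≡ 69
34^64 ≡ 69^2 = 4761 ≡ 80
103 = 64 + 32 + 4 + 2 + 1, so 34^103 ≡ 80·69·137·99·34 ≡ 49 (mod 151)
y^r · r^s ≡ 90·49 = 4410 ≡ 31 (mod 151)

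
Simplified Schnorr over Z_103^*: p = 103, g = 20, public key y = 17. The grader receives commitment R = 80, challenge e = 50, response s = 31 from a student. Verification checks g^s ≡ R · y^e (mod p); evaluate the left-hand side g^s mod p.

20^2 = 400 ≡ 91
20^4 ≡ 91^2 = 8281 ≡ 41
20^8 ≡ 41^2 = 1681 ≡ 33
20^16 ≡ 33^2 = 1089 ≡ 59
31 = 16 + 8 + 4 + 2 + 1, so 20^31 ≡ 59·33·41·91·20 ≡ 35 (mod 103)

35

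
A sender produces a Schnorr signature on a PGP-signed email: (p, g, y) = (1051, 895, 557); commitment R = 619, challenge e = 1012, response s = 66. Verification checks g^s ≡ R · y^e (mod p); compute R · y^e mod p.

405

557^1012 mod 1051 = 853
R · y^e ≡ 619·853 = 528007 ≡ 405 (mod 1051)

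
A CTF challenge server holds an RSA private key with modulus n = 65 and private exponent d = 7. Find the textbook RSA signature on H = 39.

H^7 mod 65 = 39

39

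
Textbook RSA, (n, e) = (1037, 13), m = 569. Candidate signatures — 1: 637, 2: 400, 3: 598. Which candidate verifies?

2

Candidate 1: Squares mod 1037: 637^1≡637, 637^2≡302, 637^4≡985, 637^8≡630; 13 = 8 + 4 + 1, so 637^13 ≡ 630·985·637 ≡ 468 (mod 1037)
Candidate 2: Squares mod 1037: 400^1≡400, 400^2≡302, 400^4≡985, 400^8≡630; 13 = 8 + 4 + 1, so 400^13 ≡ 630·985·400 ≡ 569 (mod 1037)
  → matches m = 569
Candidate 3: Squares mod 1037: 598^1≡598, 598^2≡876, 598^4≡1033, 598^8≡16; 13 = 8 + 4 + 1, so 598^13 ≡ 16·1033·598 ≡ 97 (mod 1037)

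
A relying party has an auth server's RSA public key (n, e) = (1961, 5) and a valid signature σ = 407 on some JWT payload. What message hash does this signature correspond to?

1073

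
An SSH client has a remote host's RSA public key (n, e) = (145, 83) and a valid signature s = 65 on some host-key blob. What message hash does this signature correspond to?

25

s^2 ≡ 65^2 = 4225 ≡ 20
s^4 ≡ 20^2 = 400 ≡ 110
s^8 ≡ 110^2 = 12100 ≡ 65
s^16 ≡ 65^2 = 4225 ≡ 20
s^32 ≡ 20^2 = 400 ≡ 110
s^64 ≡ 110^2 = 12100 ≡ 65
83 = 64 + 16 + 2 + 1, so s^83 ≡ 65·20·20·65 ≡ 25 (mod 145)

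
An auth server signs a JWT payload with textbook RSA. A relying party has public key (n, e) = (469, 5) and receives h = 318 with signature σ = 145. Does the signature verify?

verifies

σ^2 ≡ 145^2 = 21025 ≡ 389
σ^4 ≡ 389^2 = 151321 ≡ 303
5 = 4 + 1, so σ^5 ≡ 303·145 ≡ 318 (mod 469)
σ^5 mod 469 = 318 matches h.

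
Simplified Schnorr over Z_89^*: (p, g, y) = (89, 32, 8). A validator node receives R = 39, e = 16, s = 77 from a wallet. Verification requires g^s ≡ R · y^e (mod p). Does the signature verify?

verifies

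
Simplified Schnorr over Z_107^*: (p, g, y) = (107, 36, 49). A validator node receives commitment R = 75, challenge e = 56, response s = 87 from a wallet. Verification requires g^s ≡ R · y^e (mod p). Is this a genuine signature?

g^s mod p:
36^87 mod 107 = 75
R · y^e mod p:
49^56 mod 107 = 56
75·56 = 4200 ≡ 27 (mod 107)
75 ≠ 27; the check fails.

forged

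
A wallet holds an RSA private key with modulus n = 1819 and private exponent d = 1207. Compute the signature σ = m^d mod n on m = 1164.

m^2 ≡ 1164^2 = 1354896 ≡ 1560
m^4 ≡ 1560^2 = 2433600 ≡ 1597
m^8 ≡ 1597^2 = 2550409 ≡ 171
m^16 ≡ 171^2 = 29241 ≡ 137
m^32 ≡ 137^2 = 18769 ≡ 579
m^64 ≡ 579^2 = 335241 ≡ 545
m^128 ≡ 545^2 = 297025 ≡ 528
m^256 ≡ 528^2 = 278784 ≡ 477
m^512 ≡ 477^2 = 227529 ≡ 154
m^1024 ≡ 154^2 = 23716 ≡ 69
1207 = 1024 + 128 + 32 + 16 + 4 + 2 + 1, so m^1207 ≡ 69·528·579·137·1597·1560·1164 ≡ 1698 (mod 1819)

1698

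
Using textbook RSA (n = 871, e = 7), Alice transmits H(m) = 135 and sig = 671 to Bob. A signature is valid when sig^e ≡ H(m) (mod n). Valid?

sig^2 ≡ 671^2 = 450241 ≡ 805
sig^4 ≡ 805^2 = 648025 ≡ 1
7 = 4 + 2 + 1, so sig^7 ≡ 1·805·671 ≡ 135 (mod 871)
Since 135 equals the digest 135, verification succeeds.

yes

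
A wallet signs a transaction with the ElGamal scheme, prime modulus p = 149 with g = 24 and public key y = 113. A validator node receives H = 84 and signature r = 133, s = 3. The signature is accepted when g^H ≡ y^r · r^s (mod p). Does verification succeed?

fails

Left side g^H mod p:
Squares mod 149: 24^1≡24, 24^2≡129, 24^4≡102, 24^8≡123, 24^16≡80, 24^32≡142, 24^64≡49
84 = 64 + 16 + 4, so 24^84 ≡ 49·80·102 ≡ 73 (mod 149)
Right side y^r · r^s mod p:
Squares mod 149: 113^1≡113, 113^2≡104, 113^4≡88, 113^8≡145, 113^16≡16, 113^32≡107, 113^64≡125, 113^128≡129
133 = 128 + 4 + 1, so 113^133 ≡ 129·88·113 ≡ 35 (mod 149)
Squares mod 149: 133^1≡133, 133^2≡107
3 = 2 + 1, so 133^3 ≡ 107·133 ≡ 76 (mod 149)
35·76 = 2660 ≡ 127 (mod 149)
73 ≠ 127, so verification fails.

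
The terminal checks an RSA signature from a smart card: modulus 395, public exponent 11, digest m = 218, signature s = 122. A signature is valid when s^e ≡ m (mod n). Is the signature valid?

s^11 mod 395 = 218
218 = m, so the signature checks out.

valid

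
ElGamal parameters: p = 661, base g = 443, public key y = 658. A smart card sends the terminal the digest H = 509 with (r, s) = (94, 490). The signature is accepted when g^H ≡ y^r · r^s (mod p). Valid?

Left side g^H mod p:
443^2 = 196249 ≡ 593
443^4 ≡ 593^2 = 351649 ≡ 658
443^8 ≡ 658^2 = 432964 ≡ 9
443^16 ≡ 9^2 = 81
443^32 ≡ 81^2 = 6561 ≡ 612
443^64 ≡ 612^2 = 374544 ≡ 418
443^128 ≡ 418^2 = 174724 ≡ 220
443^256 ≡ 220^2 = 48400 ≡ 147
509 = 256 + 128 + 64 + 32 + 16 + 8 + 4 + 1, so 443^509 ≡ 147·220·418·612·81·9·658·443 ≡ 379 (mod 661)
Right side y^r · r^s mod p:
658^2 = 432964 ≡ 9
658^4 ≡ 9^2 = 81
658^8 ≡ 81^2 = 6561 ≡ 612
658^16 ≡ 612^2 = 374544 ≡ 418
658^32 ≡ 418^2 = 174724 ≡ 220
658^64 ≡ 220^2 = 48400 ≡ 147
94 = 64 + 16 + 8 + 4 + 2, so 658^94 ≡ 147·418·612·81·9 ≡ 68 (mod 661)
94^2 = 8836 ≡ 243
94^4 ≡ 243^2 = 59049 ≡ 220
94^8 ≡ 220^2 = 48400 ≡ 147
94^16 ≡ 147^2 = 21609 ≡ 457
94^32 ≡ 457^2 = 208849 ≡ 634
94^64 ≡ 634^2 = 401956 ≡ 68
94^128 ≡ 68^2 = 4624 ≡ 658
94^256 ≡ 658^2 = 432964 ≡ 9
490 = 256 + 128 + 64 + 32 + 8 + 2, so 94^490 ≡ 9·658·68·634·147·243 ≡ 580 (mod 661)
68·580 = 39440 ≡ 441 (mod 661)
379 ≠ 441, so verification fails.

no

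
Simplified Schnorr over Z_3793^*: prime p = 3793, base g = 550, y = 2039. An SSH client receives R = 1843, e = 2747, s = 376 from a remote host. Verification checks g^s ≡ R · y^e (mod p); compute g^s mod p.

2163

550^376 mod 3793 = 2163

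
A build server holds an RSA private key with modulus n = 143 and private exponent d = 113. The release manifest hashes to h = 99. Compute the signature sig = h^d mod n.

99

h^113 mod 143 = 99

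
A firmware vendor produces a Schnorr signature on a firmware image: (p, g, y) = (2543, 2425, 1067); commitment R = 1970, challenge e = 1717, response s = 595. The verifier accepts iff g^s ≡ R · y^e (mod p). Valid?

no

g^s mod p:
Squares mod 2543: 2425^1≡2425, 2425^2≡1209, 2425^4≡1999, 2425^8≡948, 2425^16≡1025, 2425^32≡366, 2425^64≡1720, 2425^128≡891, 2425^256≡465, 2425^512≡70
595 = 512 + 64 + 16 + 2 + 1, so 2425^595 ≡ 70·1720·1025·1209·2425 ≡ 2006 (mod 2543)
R · y^e mod p:
Squares mod 2543: 1067^1≡1067, 1067^2≡1768, 1067^4≡477, 1067^8≡1202, 1067^16≡380, 1067^32≡1992, 1067^64≡984, 1067^128≡1916, 1067^256≡1507, 1067^512≡150, 1067^1024≡2156
1717 = 1024 + 512 + 128 + 32 + 16 + 4 + 1, so 1067^1717 ≡ 2156·150·1916·1992·380·477·1067 ≡ 1271 (mod 2543)
1970·1271 = 2503870 ≡ 1558 (mod 2543)
2006 ≠ 1558; the check fails.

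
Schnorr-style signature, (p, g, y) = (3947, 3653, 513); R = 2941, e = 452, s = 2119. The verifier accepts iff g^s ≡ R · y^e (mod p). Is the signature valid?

g^s mod p:
3653^2 = 13344409 ≡ 3549
3653^4 ≡ 3549^2 = 12595401 ≡ 524
3653^8 ≡ 524^2 = 274576 ≡ 2233
3653^16 ≡ 2233^2 = 4986289 ≡ 1228
3653^32 ≡ 1228^2 = 1507984 ≡ 230
3653^64 ≡ 230^2 = 52900 ≡ 1589
3653^128 ≡ 1589^2 = 2524921 ≡ 2788
3653^256 ≡ 2788^2 = 7772944 ≡ 1301
3653^512 ≡ 1301^2 = 1692601 ≡ 3285
3653^1024 ≡ 3285^2 = 10791225 ≡ 127
3653^2048 ≡ 127^2 = 16129 ≡ 341
2119 = 2048 + 64 + 4 + 2 + 1, so 3653^2119 ≡ 341·1589·524·3549·3653 ≡ 591 (mod 3947)
R · y^e mod p:
513^2 = 263169 ≡ 2667
513^4 ≡ 2667^2 = 7112889 ≡ 395
513^8 ≡ 395^2 = 156025 ≡ 2092
513^16 ≡ 2092^2 = 4376464 ≡ 3188
513^32 ≡ 3188^2 = 10163344 ≡ 3766
513^64 ≡ 3766^2 = 14182756 ≡ 1185
513^128 ≡ 1185^2 = 1404225 ≡ 3040
513^256 ≡ 3040^2 = 9241600 ≡ 1673
452 = 256 + 128 + 64 + 4, so 513^452 ≡ 1673·3040·1185·395 ≡ 2800 (mod 3947)
2941·2800 = 8234800 ≡ 1358 (mod 3947)
591 ≠ 1358; the check fails.

invalid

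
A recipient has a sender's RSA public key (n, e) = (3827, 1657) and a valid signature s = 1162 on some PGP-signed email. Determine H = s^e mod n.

s^2 ≡ 1162^2 = 1350244 ≡ 3140
s^4 ≡ 3140^2 = 9859600 ≡ 1248
s^8 ≡ 1248^2 = 1557504 ≡ 3742
s^16 ≡ 3742^2 = 14002564 ≡ 3398
s^32 ≡ 3398^2 = 11546404 ≡ 345
s^64 ≡ 345^2 = 119025 ≡ 388
s^128 ≡ 388^2 = 150544 ≡ 1291
s^256 ≡ 1291^2 = 1666681 ≡ 1936
s^512 ≡ 1936^2 = 3748096 ≡ 1463
s^1024 ≡ 1463^2 = 2140369 ≡ 1076
1657 = 1024 + 512 + 64 + 32 + 16 + 8 + 1, so s^1657 ≡ 1076·1463·388·345·3398·3742·1162 ≡ 818 (mod 3827)

818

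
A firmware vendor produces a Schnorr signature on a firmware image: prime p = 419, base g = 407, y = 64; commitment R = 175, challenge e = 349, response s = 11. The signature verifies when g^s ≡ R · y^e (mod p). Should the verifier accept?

reject

g^s mod p:
407^2 = 165649 ≡ 144
407^4 ≡ 144^2 = 20736 ≡ 205
407^8 ≡ 205^2 = 42025 ≡ 125
11 = 8 + 2 + 1, so 407^11 ≡ 125·144·407 ≡ 204 (mod 419)
R · y^e mod p:
64^2 = 4096 ≡ 325
64^4 ≡ 325^2 = 105625 ≡ 37
64^8 ≡ 37^2 = 1369 ≡ 112
64^16 ≡ 112^2 = 12544 ≡ 393
64^32 ≡ 393^2 = 154449 ≡ 257
64^64 ≡ 257^2 = 66049 ≡ 266
64^128 ≡ 266^2 = 70756 ≡ 364
64^256 ≡ 364^2 = 132496 ≡ 92
349 = 256 + 64 + 16 + 8 + 4 + 1, so 64^349 ≡ 92·266·393·112·37·64 ≡ 16 (mod 419)
175·16 = 2800 ≡ 286 (mod 419)
204 ≠ 286; the check fails.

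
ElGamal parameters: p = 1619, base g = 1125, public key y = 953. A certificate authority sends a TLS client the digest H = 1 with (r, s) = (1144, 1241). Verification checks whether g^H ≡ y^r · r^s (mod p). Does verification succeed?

Left side g^H mod p:
1125^1 mod 1619 = 1125
Right side y^r · r^s mod p:
953^1144 mod 1619 = 145
1144^1241 mod 1619 = 363
145·363 = 52635 ≡ 827 (mod 1619)
1125 ≠ 827, so verification fails.

fails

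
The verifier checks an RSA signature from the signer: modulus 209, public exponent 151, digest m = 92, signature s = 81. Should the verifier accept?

accept

Squares mod 209: s^1≡81, s^2≡82, s^4≡36, s^8≡42, s^16≡92, s^32≡104, s^64≡157, s^128≡196
151 = 128 + 16 + 4 + 2 + 1, so s^151 ≡ 196·92·36·82·81 ≡ 92 (mod 209)
Since 92 equals the digest 92, verification succeeds.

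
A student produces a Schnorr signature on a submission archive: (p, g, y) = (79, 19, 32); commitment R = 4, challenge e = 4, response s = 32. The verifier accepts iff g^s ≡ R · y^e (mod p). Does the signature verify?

verifies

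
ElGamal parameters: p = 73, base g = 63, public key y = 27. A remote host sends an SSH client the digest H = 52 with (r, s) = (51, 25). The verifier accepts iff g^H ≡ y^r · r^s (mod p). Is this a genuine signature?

forged

Left side g^H mod p:
Squares mod 73: 63^1≡63, 63^2≡27, 63^4≡72, 63^8≡1, 63^16≡1, 63^32≡1
52 = 32 + 16 + 4, so 63^52 ≡ 1·1·72 ≡ 72 (mod 73)
Right side y^r · r^s mod p:
Squares mod 73: 27^1≡27, 27^2≡72, 27^4≡1, 27^8≡1, 27^16≡1, 27^32≡1
51 = 32 + 16 + 2 + 1, so 27^51 ≡ 1·1·72·27 ≡ 46 (mod 73)
Squares mod 73: 51^1≡51, 51^2≡46, 51^4≡72, 51^8≡1, 51^16≡1
25 = 16 + 8 + 1, so 51^25 ≡ 1·1·51 ≡ 51 (mod 73)
46·51 = 2346 ≡ 10 (mod 73)
72 ≠ 10, so verification fails.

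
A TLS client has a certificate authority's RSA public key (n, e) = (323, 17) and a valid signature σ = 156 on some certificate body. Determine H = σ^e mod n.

309

Squares mod 323: σ^1≡156, σ^2≡111, σ^4≡47, σ^8≡271, σ^16≡120
17 = 16 + 1, so σ^17 ≡ 120·156 ≡ 309 (mod 323)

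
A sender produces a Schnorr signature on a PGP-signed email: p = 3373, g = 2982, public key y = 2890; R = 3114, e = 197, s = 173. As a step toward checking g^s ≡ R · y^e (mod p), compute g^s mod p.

423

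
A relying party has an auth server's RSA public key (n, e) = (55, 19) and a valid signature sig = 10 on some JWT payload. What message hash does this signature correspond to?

10

sig^2 ≡ 10^2 = 100 ≡ 45
sig^4 ≡ 45^2 = 2025 ≡ 45
sig^8 ≡ 45^2 = 2025 ≡ 45
sig^16 ≡ 45^2 = 2025 ≡ 45
19 = 16 + 2 + 1, so sig^19 ≡ 45·45·10 ≡ 10 (mod 55)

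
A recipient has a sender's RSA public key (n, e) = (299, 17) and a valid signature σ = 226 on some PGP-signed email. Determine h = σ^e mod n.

44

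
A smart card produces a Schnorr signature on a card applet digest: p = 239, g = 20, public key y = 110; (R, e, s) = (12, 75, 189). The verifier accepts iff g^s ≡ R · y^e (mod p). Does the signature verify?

verifies

g^s mod p:
Squares mod 239: 20^1≡20, 20^2≡161, 20^4≡109, 20^8≡170, 20^16≡220, 20^32≡122, 20^64≡66, 20^128≡54
189 = 128 + 32 + 16 + 8 + 4 + 1, so 20^189 ≡ 54·122·220·170·109·20 ≡ 40 (mod 239)
R · y^e mod p:
Squares mod 239: 110^1≡110, 110^2≡150, 110^4≡34, 110^8≡200, 110^16≡87, 110^32≡160, 110^64≡27
75 = 64 + 8 + 2 + 1, so 110^75 ≡ 27·200·150·110 ≡ 83 (mod 239)
12·83 = 996 ≡ 40 (mod 239)
40 ≡ 40 (mod 239); signature holds.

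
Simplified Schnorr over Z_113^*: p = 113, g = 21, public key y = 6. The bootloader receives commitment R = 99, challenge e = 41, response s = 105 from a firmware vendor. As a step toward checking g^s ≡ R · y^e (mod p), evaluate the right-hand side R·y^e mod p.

6^2 = 36
6^4 ≡ 36^2 = 1296 ≡ 53
6^8 ≡ 53^2 = 2809 ≡ 97
6^16 ≡ 97^2 = 9409 ≡ 30
6^32 ≡ 30^2 = 900 ≡ 109
41 = 32 + 8 + 1, so 6^41 ≡ 109·97·6 ≡ 45 (mod 113)
R · y^e ≡ 99·45 = 4455 ≡ 48 (mod 113)

48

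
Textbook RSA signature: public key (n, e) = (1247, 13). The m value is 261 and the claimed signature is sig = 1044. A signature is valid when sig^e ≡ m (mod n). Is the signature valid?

sig^2 ≡ 1044^2 = 1089936 ≡ 58
sig^4 ≡ 58^2 = 3364 ≡ 870
sig^8 ≡ 870^2 = 756900 ≡ 1218
13 = 8 + 4 + 1, so sig^13 ≡ 1218·870·1044 ≡ 261 (mod 1247)
Since 261 equals the digest 261, verification succeeds.

valid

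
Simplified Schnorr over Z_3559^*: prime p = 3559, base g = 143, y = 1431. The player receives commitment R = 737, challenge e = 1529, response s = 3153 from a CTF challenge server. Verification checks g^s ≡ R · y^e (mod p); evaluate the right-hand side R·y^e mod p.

2964

1431^2 = 2047761 ≡ 1336
1431^4 ≡ 1336^2 = 1784896 ≡ 1837
1431^8 ≡ 1837^2 = 3374569 ≡ 637
1431^16 ≡ 637^2 = 405769 ≡ 43
1431^32 ≡ 43^2 = 1849
1431^64 ≡ 1849^2 = 3418801 ≡ 2161
1431^128 ≡ 2161^2 = 4669921 ≡ 513
1431^256 ≡ 513^2 = 263169 ≡ 3362
1431^512 ≡ 3362^2 = 11303044 ≡ 3219
1431^1024 ≡ 3219^2 = 10361961 ≡ 1712
1529 = 1024 + 256 + 128 + 64 + 32 + 16 + 8 + 1, so 1431^1529 ≡ 1712·3362·513·2161·1849·43·637·1431 ≡ 965 (mod 3559)
R · y^e ≡ 737·965 = 711205 ≡ 2964 (mod 3559)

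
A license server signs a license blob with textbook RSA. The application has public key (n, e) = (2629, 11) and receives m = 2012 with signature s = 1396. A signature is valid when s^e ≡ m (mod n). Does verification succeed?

passes

Squares mod 2629: s^1≡1396, s^2≡727, s^4≡100, s^8≡2113
11 = 8 + 2 + 1, so s^11 ≡ 2113·727·1396 ≡ 2012 (mod 2629)
2012 = m, so the signature checks out.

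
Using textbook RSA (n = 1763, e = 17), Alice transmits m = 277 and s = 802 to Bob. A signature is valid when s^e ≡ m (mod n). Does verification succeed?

s^2 ≡ 802^2 = 643204 ≡ 1472
s^4 ≡ 1472^2 = 2166784 ≡ 57
s^8 ≡ 57^2 = 3249 ≡ 1486
s^16 ≡ 1486^2 = 2208196 ≡ 920
17 = 16 + 1, so s^17 ≡ 920·802 ≡ 906 (mod 1763)
s^17 mod 1763 = 906, but m = 277.

fails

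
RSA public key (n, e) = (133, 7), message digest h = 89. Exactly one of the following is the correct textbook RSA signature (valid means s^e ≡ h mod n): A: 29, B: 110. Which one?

Candidate A: Squares mod 133: 29^1≡29, 29^2≡43, 29^4≡120; 7 = 4 + 2 + 1, so 29^7 ≡ 120·43·29 ≡ 15 (mod 133)
Candidate B: Squares mod 133: 110^1≡110, 110^2≡130, 110^4≡9; 7 = 4 + 2 + 1, so 110^7 ≡ 9·130·110 ≡ 89 (mod 133)
  → matches h = 89

B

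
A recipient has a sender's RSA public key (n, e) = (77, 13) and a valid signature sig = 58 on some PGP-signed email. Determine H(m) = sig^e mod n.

sig^2 ≡ 58^2 = 3364 ≡ 53
sig^4 ≡ 53^2 = 2809 ≡ 37
sig^8 ≡ 37^2 = 1369 ≡ 60
13 = 8 + 4 + 1, so sig^13 ≡ 60·37·58 ≡ 16 (mod 77)

16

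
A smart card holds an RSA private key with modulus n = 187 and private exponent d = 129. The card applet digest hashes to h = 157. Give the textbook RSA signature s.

h^2 ≡ 157^2 = 24649 ≡ 152
h^4 ≡ 152^2 = 23104 ≡ 103
h^8 ≡ 103^2 = 10609 ≡ 137
h^16 ≡ 137^2 = 18769 ≡ 69
h^32 ≡ 69^2 = 4761 ≡ 86
h^64 ≡ 86^2 = 7396 ≡ 103
h^128 ≡ 103^2 = 10609 ≡ 137
129 = 128 + 1, so h^129 ≡ 137·157 ≡ 4 (mod 187)

4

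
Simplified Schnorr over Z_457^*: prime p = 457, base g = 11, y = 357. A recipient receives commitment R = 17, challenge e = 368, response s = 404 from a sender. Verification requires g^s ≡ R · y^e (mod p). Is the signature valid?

g^s mod p:
Squares mod 457: 11^1≡11, 11^2≡121, 11^4≡17, 11^8≡289, 11^16≡347, 11^32≡218, 11^64≡453, 11^128≡16, 11^256≡256
404 = 256 + 128 + 16 + 4, so 11^404 ≡ 256·16·347·17 ≡ 257 (mod 457)
R · y^e mod p:
Squares mod 457: 357^1≡357, 357^2≡403, 357^4≡174, 357^8≡114, 357^16≡200, 357^32≡241, 357^64≡42, 357^128≡393, 357^256≡440
368 = 256 + 64 + 32 + 16, so 357^368 ≡ 440·42·241·200 ≡ 42 (mod 457)
17·42 = 714 ≡ 257 (mod 457)
257 ≡ 257 (mod 457); signature holds.

valid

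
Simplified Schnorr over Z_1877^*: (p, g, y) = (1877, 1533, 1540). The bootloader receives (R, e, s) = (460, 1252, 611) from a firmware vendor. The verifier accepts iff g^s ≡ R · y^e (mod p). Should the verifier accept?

g^s mod p:
Squares mod 1877: 1533^1≡1533, 1533^2≡85, 1533^4≡1594, 1533^8≡1255, 1533^16≡222, 1533^32≡482, 1533^64≡1453, 1533^128≡1461, 1533^256≡372, 1533^512≡1363
611 = 512 + 64 + 32 + 2 + 1, so 1533^611 ≡ 1363·1453·482·85·1533 ≡ 923 (mod 1877)
R · y^e mod p:
Squares mod 1877: 1540^1≡1540, 1540^2≡949, 1540^4≡1518, 1540^8≡1245, 1540^16≡1500, 1540^32≡1354, 1540^64≡1364, 1540^128≡389, 1540^256≡1161, 1540^512≡235, 1540^1024≡792
1252 = 1024 + 128 + 64 + 32 + 4, so 1540^1252 ≡ 792·389·1364·1354·1518 ≡ 1067 (mod 1877)
460·1067 = 490820 ≡ 923 (mod 1877)
923 ≡ 923 (mod 1877); signature holds.

accept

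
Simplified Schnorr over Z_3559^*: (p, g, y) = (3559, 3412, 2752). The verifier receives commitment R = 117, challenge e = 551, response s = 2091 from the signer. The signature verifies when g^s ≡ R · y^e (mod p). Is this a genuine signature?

genuine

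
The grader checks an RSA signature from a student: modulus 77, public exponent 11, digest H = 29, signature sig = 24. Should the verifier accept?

reject

Squares mod 77: sig^1≡24, sig^2≡37, sig^4≡60, sig^8≡58
11 = 8 + 2 + 1, so sig^11 ≡ 58·37·24 ≡ 68 (mod 77)
68 ≠ 29, so verification fails.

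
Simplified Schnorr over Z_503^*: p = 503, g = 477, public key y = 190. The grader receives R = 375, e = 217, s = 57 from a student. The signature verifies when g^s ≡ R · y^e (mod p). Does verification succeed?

g^s mod p:
477^57 mod 503 = 206
R · y^e mod p:
190^217 mod 503 = 132
375·132 = 49500 ≡ 206 (mod 503)
206 ≡ 206 (mod 503); signature holds.

passes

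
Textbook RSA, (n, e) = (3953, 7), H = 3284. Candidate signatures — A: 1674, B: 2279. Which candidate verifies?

B

Candidate A: Squares mod 3953: 1674^1≡1674, 1674^2≡3552, 1674^4≡2681; 7 = 4 + 2 + 1, so 1674^7 ≡ 2681·3552·1674 ≡ 669 (mod 3953)
Candidate B: Squares mod 3953: 2279^1≡2279, 2279^2≡3552, 2279^4≡2681; 7 = 4 + 2 + 1, so 2279^7 ≡ 2681·3552·2279 ≡ 3284 (mod 3953)
  → matches H = 3284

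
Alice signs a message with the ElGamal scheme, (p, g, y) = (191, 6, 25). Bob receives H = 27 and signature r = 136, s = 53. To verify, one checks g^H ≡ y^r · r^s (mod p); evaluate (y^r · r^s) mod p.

Squares mod 191: 25^1≡25, 25^2≡52, 25^4≡30, 25^8≡136, 25^16≡160, 25^32≡6, 25^64≡36, 25^128≡150
136 = 128 + 8, so 25^136 ≡ 150·136 ≡ 154 (mod 191)
Squares mod 191: 136^1≡136, 136^2≡160, 136^4≡6, 136^8≡36, 136^16≡150, 136^32≡153
53 = 32 + 16 + 4 + 1, so 136^53 ≡ 153·150·6·136 ≡ 32 (mod 191)
y^r · r^s ≡ 154·32 = 4928 ≡ 153 (mod 191)

153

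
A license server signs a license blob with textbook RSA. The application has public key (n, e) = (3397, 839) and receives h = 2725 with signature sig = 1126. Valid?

no

Squares mod 3397: sig^1≡1126, sig^2≡795, sig^4≡183, sig^8≡2916, sig^16≡365, sig^32≡742, sig^64≡250, sig^128≡1354, sig^256≡2333, sig^512≡895
839 = 512 + 256 + 64 + 4 + 2 + 1, so sig^839 ≡ 895·2333·250·183·795·1126 ≡ 672 (mod 3397)
The recovered value 672 does not match the digest 2725.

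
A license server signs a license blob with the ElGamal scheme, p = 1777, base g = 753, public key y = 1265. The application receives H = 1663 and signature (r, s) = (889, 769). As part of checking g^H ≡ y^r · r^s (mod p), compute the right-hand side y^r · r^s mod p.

1351

1265^2 = 1600225 ≡ 925
1265^4 ≡ 925^2 = 855625 ≡ 888
1265^8 ≡ 888^2 = 788544 ≡ 1333
1265^16 ≡ 1333^2 = 1776889 ≡ 1666
1265^32 ≡ 1666^2 = 2775556 ≡ 1659
1265^64 ≡ 1659^2 = 2752281 ≡ 1485
1265^128 ≡ 1485^2 = 2205225 ≡ 1745
1265^256 ≡ 1745^2 = 3045025 ≡ 1024
1265^512 ≡ 1024^2 = 1048576 ≡ 146
889 = 512 + 256 + 64 + 32 + 16 + 8 + 1, so 1265^889 ≡ 146·1024·1485·1659·1666·1333·1265 ≡ 1265 (mod 1777)
889^2 = 790321 ≡ 1333
889^4 ≡ 1333^2 = 1776889 ≡ 1666
889^8 ≡ 1666^2 = 2775556 ≡ 1659
889^16 ≡ 1659^2 = 2752281 ≡ 1485
889^32 ≡ 1485^2 = 2205225 ≡ 1745
889^64 ≡ 1745^2 = 3045025 ≡ 1024
889^128 ≡ 1024^2 = 1048576 ≡ 146
889^256 ≡ 146^2 = 21316 ≡ 1769
889^512 ≡ 1769^2 = 3129361 ≡ 64
769 = 512 + 256 + 1, so 889^769 ≡ 64·1769·889 ≡ 1521 (mod 1777)
y^r · r^s ≡ 1265·1521 = 1924065 ≡ 1351 (mod 1777)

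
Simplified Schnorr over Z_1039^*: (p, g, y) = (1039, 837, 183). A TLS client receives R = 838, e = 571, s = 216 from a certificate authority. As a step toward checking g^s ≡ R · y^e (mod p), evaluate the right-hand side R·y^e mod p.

183^2 = 33489 ≡ 241
183^4 ≡ 241^2 = 58081 ≡ 936
183^8 ≡ 936^2 = 876096 ≡ 219
183^16 ≡ 219^2 = 47961 ≡ 167
183^32 ≡ 167^2 = 27889 ≡ 875
183^64 ≡ 875^2 = 765625 ≡ 921
183^128 ≡ 921^2 = 848241 ≡ 417
183^256 ≡ 417^2 = 173889 ≡ 376
183^512 ≡ 376^2 = 141376 ≡ 72
571 = 512 + 32 + 16 + 8 + 2 + 1, so 183^571 ≡ 72·875·167·219·241·183 ≡ 79 (mod 1039)
R · y^e ≡ 838·79 = 66202 ≡ 745 (mod 1039)

745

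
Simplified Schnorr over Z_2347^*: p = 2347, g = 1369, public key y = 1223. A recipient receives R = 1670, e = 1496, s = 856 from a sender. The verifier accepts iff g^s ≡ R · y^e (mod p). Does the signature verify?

does not verify

g^s mod p:
1369^2 = 1874161 ≡ 1255
1369^4 ≡ 1255^2 = 1575025 ≡ 188
1369^8 ≡ 188^2 = 35344 ≡ 139
1369^16 ≡ 139^2 = 19321 ≡ 545
1369^32 ≡ 545^2 = 297025 ≡ 1303
1369^64 ≡ 1303^2 = 1697809 ≡ 928
1369^128 ≡ 928^2 = 861184 ≡ 2182
1369^256 ≡ 2182^2 = 4761124 ≡ 1408
1369^512 ≡ 1408^2 = 1982464 ≡ 1596
856 = 512 + 256 + 64 + 16 + 8, so 1369^856 ≡ 1596·1408·928·545·139 ≡ 781 (mod 2347)
R · y^e mod p:
1223^2 = 1495729 ≡ 690
1223^4 ≡ 690^2 = 476100 ≡ 2006
1223^8 ≡ 2006^2 = 4024036 ≡ 1278
1223^16 ≡ 1278^2 = 1633284 ≡ 2119
1223^32 ≡ 2119^2 = 4490161 ≡ 350
1223^64 ≡ 350^2 = 122500 ≡ 456
1223^128 ≡ 456^2 = 207936 ≡ 1400
1223^256 ≡ 1400^2 = 1960000 ≡ 255
1223^512 ≡ 255^2 = 65025 ≡ 1656
1223^1024 ≡ 1656^2 = 2742336 ≡ 1040
1496 = 1024 + 256 + 128 + 64 + 16 + 8, so 1223^1496 ≡ 1040·255·1400·456·2119·1278 ≡ 1634 (mod 2347)
1670·1634 = 2728780 ≡ 1566 (mod 2347)
781 ≠ 1566; the check fails.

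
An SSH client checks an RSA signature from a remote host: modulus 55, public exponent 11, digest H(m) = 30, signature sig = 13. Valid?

sig^2 ≡ 13^2 = 169 ≡ 4
sig^4 ≡ 4^2 = 16
sig^8 ≡ 16^2 = 256 ≡ 36
11 = 8 + 2 + 1, so sig^11 ≡ 36·4·13 ≡ 2 (mod 55)
sig^11 mod 55 = 2, but H(m) = 30.

no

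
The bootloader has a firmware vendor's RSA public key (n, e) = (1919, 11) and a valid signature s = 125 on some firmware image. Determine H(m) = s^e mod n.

159

s^2 ≡ 125^2 = 15625 ≡ 273
s^4 ≡ 273^2 = 74529 ≡ 1607
s^8 ≡ 1607^2 = 2582449 ≡ 1394
11 = 8 + 2 + 1, so s^11 ≡ 1394·273·125 ≡ 159 (mod 1919)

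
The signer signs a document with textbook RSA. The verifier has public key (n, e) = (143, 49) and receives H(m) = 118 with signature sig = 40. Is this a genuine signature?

genuine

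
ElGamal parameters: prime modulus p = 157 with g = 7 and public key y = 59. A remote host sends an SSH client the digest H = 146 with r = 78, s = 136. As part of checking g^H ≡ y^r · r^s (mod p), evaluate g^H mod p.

27

Squares mod 157: 7^1≡7, 7^2≡49, 7^4≡46, 7^8≡75, 7^16≡130, 7^32≡101, 7^64≡153, 7^128≡16
146 = 128 + 16 + 2, so 7^146 ≡ 16·130·49 ≡ 27 (mod 157)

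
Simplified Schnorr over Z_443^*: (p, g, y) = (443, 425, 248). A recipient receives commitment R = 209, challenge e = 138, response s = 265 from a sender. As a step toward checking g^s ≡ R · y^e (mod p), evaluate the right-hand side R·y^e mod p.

248

Squares mod 443: 248^1≡248, 248^2≡370, 248^4≡13, 248^8≡169, 248^16≡209, 248^32≡267, 248^64≡409, 248^128≡270
138 = 128 + 8 + 2, so 248^138 ≡ 270·169·370 ≡ 370 (mod 443)
R · y^e ≡ 209·370 = 77330 ≡ 248 (mod 443)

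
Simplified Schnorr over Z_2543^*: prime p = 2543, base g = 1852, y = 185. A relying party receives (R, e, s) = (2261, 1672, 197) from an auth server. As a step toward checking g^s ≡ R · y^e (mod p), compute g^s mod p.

1852^197 mod 2543 = 329

329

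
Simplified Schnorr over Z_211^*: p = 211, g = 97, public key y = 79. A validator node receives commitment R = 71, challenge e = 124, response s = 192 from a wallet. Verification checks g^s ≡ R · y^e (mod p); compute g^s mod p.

97^2 = 9409 ≡ 125
97^4 ≡ 125^2 = 15625 ≡ 11
97^8 ≡ 11^2 = 121
97^16 ≡ 121^2 = 14641 ≡ 82
97^32 ≡ 82^2 = 6724 ≡ 183
97^64 ≡ 183^2 = 33489 ≡ 151
97^128 ≡ 151^2 = 22801 ≡ 13
192 = 128 + 64, so 97^192 ≡ 13·151 ≡ 64 (mod 211)

64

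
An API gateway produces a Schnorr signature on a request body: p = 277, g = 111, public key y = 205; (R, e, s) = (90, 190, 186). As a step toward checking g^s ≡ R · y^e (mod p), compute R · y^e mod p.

205^2 = 42025 ≡ 198
205^4 ≡ 198^2 = 39204 ≡ 147
205^8 ≡ 147^2 = 21609 ≡ 3
205^16 ≡ 3^2 = 9
205^32 ≡ 9^2 = 81
205^64 ≡ 81^2 = 6561 ≡ 190
205^128 ≡ 190^2 = 36100 ≡ 90
190 = 128 + 32 + 16 + 8 + 4 + 2, so 205^190 ≡ 90·81·9·3·147·198 ≡ 36 (mod 277)
R · y^e ≡ 90·36 = 3240 ≡ 193 (mod 277)

193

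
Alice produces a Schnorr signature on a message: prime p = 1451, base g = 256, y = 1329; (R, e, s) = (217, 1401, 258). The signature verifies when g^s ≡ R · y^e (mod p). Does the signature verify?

g^s mod p:
256^2 = 65536 ≡ 241
256^4 ≡ 241^2 = 58081 ≡ 41
256^8 ≡ 41^2 = 1681 ≡ 230
256^16 ≡ 230^2 = 52900 ≡ 664
256^32 ≡ 664^2 = 440896 ≡ 1243
256^64 ≡ 1243^2 = 1545049 ≡ 1185
256^128 ≡ 1185^2 = 1404225 ≡ 1108
256^256 ≡ 1108^2 = 1227664 ≡ 118
258 = 256 + 2, so 256^258 ≡ 118·241 ≡ 869 (mod 1451)
R · y^e mod p:
1329^2 = 1766241 ≡ 374
1329^4 ≡ 374^2 = 139876 ≡ 580
1329^8 ≡ 580^2 = 336400 ≡ 1219
1329^16 ≡ 1219^2 = 1485961 ≡ 137
1329^32 ≡ 137^2 = 18769 ≡ 1357
1329^64 ≡ 1357^2 = 1841449 ≡ 130
1329^128 ≡ 130^2 = 16900 ≡ 939
1329^256 ≡ 939^2 = 881721 ≡ 964
1329^512 ≡ 964^2 = 929296 ≡ 656
1329^1024 ≡ 656^2 = 430336 ≡ 840
1401 = 1024 + 256 + 64 + 32 + 16 + 8 + 1, so 1329^1401 ≡ 840·964·130·1357·137·1219·1329 ≡ 1007 (mod 1451)
217·1007 = 218519 ≡ 869 (mod 1451)
869 ≡ 869 (mod 1451); signature holds.

verifies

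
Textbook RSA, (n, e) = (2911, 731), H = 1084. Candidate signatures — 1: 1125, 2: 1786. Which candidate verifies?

Candidate 1: 1125^2 = 1265625 ≡ 2251; 1125^4 ≡ 2251^2 = 5067001 ≡ 1861; 1125^8 ≡ 1861^2 = 3463321 ≡ 2142; 1125^16 ≡ 2142^2 = 4588164 ≡ 428; 1125^32 ≡ 428^2 = 183184 ≡ 2702; 1125^64 ≡ 2702^2 = 7300804 ≡ 16; 1125^128 ≡ 16^2 = 256; 1125^256 ≡ 256^2 = 65536 ≡ 1494; 1125^512 ≡ 1494^2 = 2232036 ≡ 2210; 731 = 512 + 128 + 64 + 16 + 8 + 2 + 1, so 1125^731 ≡ 2210·256·16·428·2142·2251·1125 ≡ 1084 (mod 2911)
  → matches H = 1084
Candidate 2: 1786^2 = 3189796 ≡ 2251; 1786^4 ≡ 2251^2 = 5067001 ≡ 1861; 1786^8 ≡ 1861^2 = 3463321 ≡ 2142; 1786^16 ≡ 2142^2 = 4588164 ≡ 428; 1786^32 ≡ 428^2 = 183184 ≡ 2702; 1786^64 ≡ 2702^2 = 7300804 ≡ 16; 1786^128 ≡ 16^2 = 256; 1786^256 ≡ 256^2 = 65536 ≡ 1494; 1786^512 ≡ 1494^2 = 2232036 ≡ 2210; 731 = 512 + 128 + 64 + 16 + 8 + 2 + 1, so 1786^731 ≡ 2210·256·16·428·2142·2251·1786 ≡ 1827 (mod 2911)

1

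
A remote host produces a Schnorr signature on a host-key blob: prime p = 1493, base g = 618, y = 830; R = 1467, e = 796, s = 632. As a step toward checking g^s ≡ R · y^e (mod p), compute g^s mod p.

Squares mod 1493: 618^1≡618, 618^2≡1209, 618^4≡34, 618^8≡1156, 618^16≡101, 618^32≡1243, 618^64≡1287, 618^128≡632, 618^256≡793, 618^512≡296
632 = 512 + 64 + 32 + 16 + 8, so 618^632 ≡ 296·1287·1243·101·1156 ≡ 105 (mod 1493)

105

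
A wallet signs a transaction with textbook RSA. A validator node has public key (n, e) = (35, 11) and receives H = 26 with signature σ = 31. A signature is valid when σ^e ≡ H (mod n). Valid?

σ^2 ≡ 31^2 = 961 ≡ 16
σ^4 ≡ 16^2 = 256 ≡ 11
σ^8 ≡ 11^2 = 121 ≡ 16
11 = 8 + 2 + 1, so σ^11 ≡ 16·16·31 ≡ 26 (mod 35)
Since 26 equals the digest 26, verification succeeds.

yes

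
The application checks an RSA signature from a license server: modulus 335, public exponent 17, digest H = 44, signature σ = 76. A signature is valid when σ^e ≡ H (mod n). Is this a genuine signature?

forged

σ^2 ≡ 76^2 = 5776 ≡ 81
σ^4 ≡ 81^2 = 6561 ≡ 196
σ^8 ≡ 196^2 = 38416 ≡ 226
σ^16 ≡ 226^2 = 51076 ≡ 156
17 = 16 + 1, so σ^17 ≡ 156·76 ≡ 131 (mod 335)
The recovered value 131 does not match the digest 44.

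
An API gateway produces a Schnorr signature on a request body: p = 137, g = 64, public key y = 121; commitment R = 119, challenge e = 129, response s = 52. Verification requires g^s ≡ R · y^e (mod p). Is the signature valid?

invalid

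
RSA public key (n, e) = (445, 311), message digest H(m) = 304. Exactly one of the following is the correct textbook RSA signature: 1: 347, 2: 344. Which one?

Candidate 1: 347^2 = 120409 ≡ 259; 347^4 ≡ 259^2 = 67081 ≡ 331; 347^8 ≡ 331^2 = 109561 ≡ 91; 347^16 ≡ 91^2 = 8281 ≡ 271; 347^32 ≡ 271^2 = 73441 ≡ 16; 347^64 ≡ 16^2 = 256; 347^128 ≡ 256^2 = 65536 ≡ 121; 347^256 ≡ 121^2 = 14641 ≡ 401; 311 = 256 + 32 + 16 + 4 + 2 + 1, so 347^311 ≡ 401·16·271·331·259·347 ≡ 428 (mod 445)
Candidate 2: 344^2 = 118336 ≡ 411; 344^4 ≡ 411^2 = 168921 ≡ 266; 344^8 ≡ 266^2 = 70756 ≡ 1; 344^16 ≡ 1^2 = 1; 344^32 ≡ 1^2 = 1; 344^64 ≡ 1^2 = 1; 344^128 ≡ 1^2 = 1; 344^256 ≡ 1^2 = 1; 311 = 256 + 32 + 16 + 4 + 2 + 1, so 344^311 ≡ 1·1·1·266·411·344 ≡ 304 (mod 445)
  → matches H(m) = 304

2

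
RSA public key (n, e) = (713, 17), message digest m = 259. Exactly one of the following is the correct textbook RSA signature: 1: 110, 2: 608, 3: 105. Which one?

3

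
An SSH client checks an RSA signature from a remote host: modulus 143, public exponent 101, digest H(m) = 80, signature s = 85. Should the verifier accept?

Squares mod 143: s^1≡85, s^2≡75, s^4≡48, s^8≡16, s^16≡113, s^32≡42, s^64≡48
101 = 64 + 32 + 4 + 1, so s^101 ≡ 48·42·48·85 ≡ 63 (mod 143)
The recovered value 63 does not match the digest 80.

reject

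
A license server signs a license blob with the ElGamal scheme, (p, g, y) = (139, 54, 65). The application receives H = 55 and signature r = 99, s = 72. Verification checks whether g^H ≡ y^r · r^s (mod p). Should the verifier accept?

Left side g^H mod p:
54^2 = 2916 ≡ 136
54^4 ≡ 136^2 = 18496 ≡ 9
54^8 ≡ 9^2 = 81
54^16 ≡ 81^2 = 6561 ≡ 28
54^32 ≡ 28^2 = 784 ≡ 89
55 = 32 + 16 + 4 + 2 + 1, so 54^55 ≡ 89·28·9·136·54 ≡ 124 (mod 139)
Right side y^r · r^s mod p:
65^2 = 4225 ≡ 55
65^4 ≡ 55^2 = 3025 ≡ 106
65^8 ≡ 106^2 = 11236 ≡ 116
65^16 ≡ 116^2 = 13456 ≡ 112
65^32 ≡ 112^2 = 12544 ≡ 34
65^64 ≡ 34^2 = 1156 ≡ 44
99 = 64 + 32 + 2 + 1, so 65^99 ≡ 44·34·55·65 ≡ 36 (mod 139)
99^2 = 9801 ≡ 71
99^4 ≡ 71^2 = 5041 ≡ 37
99^8 ≡ 37^2 = 1369 ≡ 118
99^16 ≡ 118^2 = 13924 ≡ 24
99^32 ≡ 24^2 = 576 ≡ 20
99^64 ≡ 20^2 = 400 ≡ 122
72 = 64 + 8, so 99^72 ≡ 122·118 ≡ 79 (mod 139)
36·79 = 2844 ≡ 64 (mod 139)
124 ≠ 64, so verification fails.

reject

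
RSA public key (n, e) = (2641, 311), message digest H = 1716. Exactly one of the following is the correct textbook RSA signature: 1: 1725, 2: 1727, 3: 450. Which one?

2

Candidate 1: Squares mod 2641: 1725^1≡1725, 1725^2≡1859, 1725^4≡1453, 1725^8≡1050, 1725^16≡1203, 1725^32≡2582, 1725^64≡840, 1725^128≡453, 1725^256≡1852; 311 = 256 + 32 + 16 + 4 + 2 + 1, so 1725^311 ≡ 1852·2582·1203·1453·1859·1725 ≡ 1237 (mod 2641)
Candidate 2: Squares mod 2641: 1727^1≡1727, 1727^2≡840, 1727^4≡453, 1727^8≡1852, 1727^16≡1886, 1727^32≡2210, 1727^64≡891, 1727^128≡1581, 1727^256≡1175; 311 = 256 + 32 + 16 + 4 + 2 + 1, so 1727^311 ≡ 1175·2210·1886·453·840·1727 ≡ 1716 (mod 2641)
  → matches H = 1716
Candidate 3: Squares mod 2641: 450^1≡450, 450^2≡1784, 450^4≡251, 450^8≡2258, 450^16≡1434, 450^32≡1658, 450^64≡2324, 450^128≡131, 450^256≡1315; 311 = 256 + 32 + 16 + 4 + 2 + 1, so 450^311 ≡ 1315·1658·1434·251·1784·450 ≡ 223 (mod 2641)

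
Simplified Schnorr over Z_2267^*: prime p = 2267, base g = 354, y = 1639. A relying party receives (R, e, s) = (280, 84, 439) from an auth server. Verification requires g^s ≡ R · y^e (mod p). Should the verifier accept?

accept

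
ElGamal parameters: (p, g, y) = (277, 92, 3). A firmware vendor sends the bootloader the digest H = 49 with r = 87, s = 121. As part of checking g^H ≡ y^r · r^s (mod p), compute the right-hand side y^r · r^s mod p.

3^2 = 9
3^4 ≡ 9^2 = 81
3^8 ≡ 81^2 = 6561 ≡ 190
3^16 ≡ 190^2 = 36100 ≡ 90
3^32 ≡ 90^2 = 8100 ≡ 67
3^64 ≡ 67^2 = 4489 ≡ 57
87 = 64 + 16 + 4 + 2 + 1, so 3^87 ≡ 57·90·81·9·3 ≡ 256 (mod 277)
87^2 = 7569 ≡ 90
87^4 ≡ 90^2 = 8100 ≡ 67
87^8 ≡ 67^2 = 4489 ≡ 57
87^16 ≡ 57^2 = 3249 ≡ 202
87^32 ≡ 202^2 = 40804 ≡ 85
87^64 ≡ 85^2 = 7225 ≡ 23
121 = 64 + 32 + 16 + 8 + 1, so 87^121 ≡ 23·85·202·57·87 ≡ 268 (mod 277)
y^r · r^s ≡ 256·268 = 68608 ≡ 189 (mod 277)

189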